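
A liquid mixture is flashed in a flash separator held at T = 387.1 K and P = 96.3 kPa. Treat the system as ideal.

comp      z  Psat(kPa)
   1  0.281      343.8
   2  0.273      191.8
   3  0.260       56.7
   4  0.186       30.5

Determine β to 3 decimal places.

Raoult's law: Kᵢ = Pᵢˢᵃᵗ/P = Pᵢˢᵃᵗ/96.3.
  K_1 = 343.8/96.3 = 3.57009, K_2 = 191.8/96.3 = 1.99169, K_3 = 56.7/96.3 = 0.58879, K_4 = 30.5/96.3 = 0.31672
Material balance + equilibrium reduce to Σ zᵢ(Kᵢ−1)/(1+β(Kᵢ−1)) = 0.
Feasibility: ΣzᵢKᵢ = 1.759, Σzᵢ/Kᵢ = 1.245 — both > 1, two phases present.
Newton iteration, β⁰ = 0.57:
  β = 0.570: g = 0.1181, g' = -0.723 → β = 0.733
  β = 0.733: g = -0.0008, g' = -0.752 → β = 0.732
Converged at β = 0.732.

β = 0.732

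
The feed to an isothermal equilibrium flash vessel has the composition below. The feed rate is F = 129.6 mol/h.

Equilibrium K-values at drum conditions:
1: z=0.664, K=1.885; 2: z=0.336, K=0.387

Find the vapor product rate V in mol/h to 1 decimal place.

V = 91.2 mol/h

Rachford–Rice: g(V/F) = Σ zᵢ(Kᵢ−1)/(1+V/F(Kᵢ−1)) = 0.
Feasibility: ΣzᵢKᵢ = 1.382, Σzᵢ/Kᵢ = 1.220 — both > 1, two phases present.
Binary case is linear: z₁(K₁−1)(1+V/F(K₂−1)) + z₂(K₂−1)(1+V/F(K₁−1)) = 0
⇒ V/F = [z₁(K₁−1)+z₂(K₂−1)] / [−(K₁−1)(K₂−1)] = 0.3817/0.5425 = 0.704
Then V = V/F·F = 0.7035·129.6 = 91.2 mol/h and L = F − V = 38.4 mol/h.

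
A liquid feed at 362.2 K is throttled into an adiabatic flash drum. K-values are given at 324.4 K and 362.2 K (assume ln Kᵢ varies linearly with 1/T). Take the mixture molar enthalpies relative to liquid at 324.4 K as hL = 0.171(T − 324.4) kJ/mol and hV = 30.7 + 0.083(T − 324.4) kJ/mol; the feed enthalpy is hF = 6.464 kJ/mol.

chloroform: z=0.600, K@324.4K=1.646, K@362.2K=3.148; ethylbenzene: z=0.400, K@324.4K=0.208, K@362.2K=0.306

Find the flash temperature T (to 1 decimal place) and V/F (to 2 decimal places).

T = 326.5 K, V/F = 0.20

Adiabatic flash: solve Rachford–Rice at each trial T, then check hF = ψ·hV(T) + (1−ψ)·hL(T).
  T = 324.4 K: K = (1.646, 0.208), RR gives ψ = 0.138, H_out = 4.248 kJ/mol
  T = 362.2 K: K = (3.148, 0.306), RR gives ψ = 0.678, H_out = 25.032 kJ/mol
  T = 343.3 K: K = (2.317, 0.255), RR gives ψ = 0.502, H_out = 17.800 kJ/mol
  T = 333.9 K: K = (1.964, 0.231), RR gives ψ = 0.365, H_out = 12.540 kJ/mol
  T = 329.1 K: K = (1.799, 0.219), RR gives ψ = 0.268, H_out = 8.912 kJ/mol
  T = 326.8 K: K = (1.723, 0.214), RR gives ψ = 0.210, H_out = 6.805 kJ/mol
Linear interpolation between T = 324.4 (H_out = 4.248) and T = 326.8 (H_out = 6.805) on hF = 6.464 gives T ≈ 326.5 K, at which ψ = 0.20.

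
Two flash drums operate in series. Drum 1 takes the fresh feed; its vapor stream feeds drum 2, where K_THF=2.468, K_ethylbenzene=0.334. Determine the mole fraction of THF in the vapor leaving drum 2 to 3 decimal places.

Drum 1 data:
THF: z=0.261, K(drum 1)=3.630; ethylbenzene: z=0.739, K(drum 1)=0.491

Drum 1:
Rachford–Rice: g(ψ₁) = Σ zᵢ(Kᵢ−1)/(1+ψ₁(Kᵢ−1)) = 0.
g(0) = ΣzᵢKᵢ − 1 = 0.310 and g(1) = 1 − Σzᵢ/Kᵢ = -0.577, so a root lies in (0, 1).
Binary case is linear: z₁(K₁−1)(1+ψ₁(K₂−1)) + z₂(K₂−1)(1+ψ₁(K₁−1)) = 0
⇒ ψ₁ = [z₁(K₁−1)+z₂(K₂−1)] / [−(K₁−1)(K₂−1)] = 0.3103/1.3387 = 0.232
Drum-1 compositions:
  THF: x = 0.162, y = 0.589
  ethylbenzene: x = 0.838, y = 0.411
Drum-2 feed = drum-1 vapor: z₂ = (0.5886, 0.4114).
Drum 2:
Rachford–Rice: g(ψ₂) = Σ zᵢ(Kᵢ−1)/(1+ψ₂(Kᵢ−1)) = 0.
Check two-phase: ΣzᵢKᵢ = 1.590 > 1 and Σzᵢ/Kᵢ = 1.470 > 1, so g(0) = 0.590 > 0 and g(1) = -0.470 < 0.
Binary case is linear: z₁(K₁−1)(1+ψ₂(K₂−1)) + z₂(K₂−1)(1+ψ₂(K₁−1)) = 0
⇒ ψ₂ = [z₁(K₁−1)+z₂(K₂−1)] / [−(K₁−1)(K₂−1)] = 0.5901/0.9777 = 0.604
  THF: x = 0.312, y = 0.770
  ethylbenzene: x = 0.688, y = 0.230

y_THF (drum 2) = 0.770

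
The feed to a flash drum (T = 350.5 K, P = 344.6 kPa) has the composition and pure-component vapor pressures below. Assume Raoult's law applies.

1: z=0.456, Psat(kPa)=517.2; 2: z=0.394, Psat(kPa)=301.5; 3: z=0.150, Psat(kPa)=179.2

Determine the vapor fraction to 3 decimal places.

ψ = 0.744

Raoult's law: Kᵢ = Pᵢˢᵃᵗ/P = Pᵢˢᵃᵗ/344.6.
  K_1 = 517.2/344.6 = 1.50087, K_2 = 301.5/344.6 = 0.87493, K_3 = 179.2/344.6 = 0.52002
Material balance + equilibrium reduce to Σ zᵢ(Kᵢ−1)/(1+ψ(Kᵢ−1)) = 0.
Check two-phase: ΣzᵢKᵢ = 1.107 > 1 and Σzᵢ/Kᵢ = 1.043 > 1, so g(0) = 0.107 > 0 and g(1) = -0.043 < 0.
Newton–Raphson from ψ = 0.38:
  ψ = 0.380: g = 0.0521, g' = -0.139 → ψ = 0.754
  ψ = 0.754: g = -0.0015, g' = -0.153 → ψ = 0.744
Converged at ψ = 0.744.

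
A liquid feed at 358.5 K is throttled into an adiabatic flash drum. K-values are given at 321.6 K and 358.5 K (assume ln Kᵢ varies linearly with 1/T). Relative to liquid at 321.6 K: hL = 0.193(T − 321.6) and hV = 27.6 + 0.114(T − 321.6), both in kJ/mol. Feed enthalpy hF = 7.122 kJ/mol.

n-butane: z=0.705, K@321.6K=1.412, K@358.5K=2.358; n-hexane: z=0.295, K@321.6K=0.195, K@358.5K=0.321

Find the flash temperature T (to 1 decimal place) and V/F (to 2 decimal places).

T = 323.8 K, V/F = 0.24

Adiabatic flash: solve Rachford–Rice at each trial T, then check hF = ψ·hV(T) + (1−ψ)·hL(T).
  T = 321.6 K: K = (1.412, 0.195), RR gives ψ = 0.160, H_out = 4.409 kJ/mol
  T = 358.5 K: K = (2.358, 0.321), RR gives ψ = 0.821, H_out = 27.389 kJ/mol
  T = 340.1 K: K = (1.852, 0.254), RR gives ψ = 0.598, H_out = 19.209 kJ/mol
  T = 330.9 K: K = (1.624, 0.223), RR gives ψ = 0.435, H_out = 13.488 kJ/mol
  T = 326.2 K: K = (1.515, 0.209), RR gives ψ = 0.318, H_out = 9.548 kJ/mol
  T = 323.9 K: K = (1.463, 0.202), RR gives ψ = 0.246, H_out = 7.186 kJ/mol
Linear interpolation between T = 321.6 (H_out = 4.409) and T = 323.9 (H_out = 7.186) on hF = 7.122 gives T ≈ 323.8 K, at which ψ = 0.24.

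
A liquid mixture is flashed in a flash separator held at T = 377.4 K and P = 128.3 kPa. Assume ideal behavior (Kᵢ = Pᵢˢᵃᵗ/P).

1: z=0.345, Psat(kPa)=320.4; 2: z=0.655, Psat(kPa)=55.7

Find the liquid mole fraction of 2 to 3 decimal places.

Raoult's law: Kᵢ = Pᵢˢᵃᵗ/P = Pᵢˢᵃᵗ/128.3.
  K_1 = 320.4/128.3 = 2.49727, K_2 = 55.7/128.3 = 0.43414
Let ψ = V/F and solve Σ zᵢ(Kᵢ−1)/(1+ψ(Kᵢ−1)) = 0.
Check two-phase: ΣzᵢKᵢ = 1.146 > 1 and Σzᵢ/Kᵢ = 1.647 > 1, so g(0) = 0.146 > 0 and g(1) = -0.647 < 0.
Binary case is linear: z₁(K₁−1)(1+ψ(K₂−1)) + z₂(K₂−1)(1+ψ(K₁−1)) = 0
⇒ ψ = [z₁(K₁−1)+z₂(K₂−1)] / [−(K₁−1)(K₂−1)] = 0.1459/0.8472 = 0.172
Compositions from xᵢ = zᵢ/(1+ψ(Kᵢ−1)), yᵢ = Kᵢxᵢ:
  1: x = 0.274, y = 0.685
  2: x = 0.726, y = 0.315

x_2 = 0.726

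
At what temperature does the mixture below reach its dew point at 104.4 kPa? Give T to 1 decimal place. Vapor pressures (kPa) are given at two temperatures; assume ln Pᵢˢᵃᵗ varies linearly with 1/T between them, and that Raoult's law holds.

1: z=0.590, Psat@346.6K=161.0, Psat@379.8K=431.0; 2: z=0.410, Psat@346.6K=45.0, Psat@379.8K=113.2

T = 356.1 K

Dew-point temperature: Σzᵢ·P/Pᵢˢᵃᵗ(T) = 1. Interpolate ln Pᵢˢᵃᵗ = aᵢ + bᵢ/T.
  T = 346.6 K: ΣzᵢP/Pᵢˢᵃᵗ = 1.3338
  T = 379.8 K: ΣzᵢP/Pᵢˢᵃᵗ = 0.5210
  T = 363.2 K: ΣzᵢP/Pᵢˢᵃᵗ = 0.8158
  T = 354.9 K: ΣzᵢP/Pᵢˢᵃᵗ = 1.0371
  T = 359.0 K: ΣzᵢP/Pᵢˢᵃᵗ = 0.9199
  T = 356.9 K: ΣzᵢP/Pᵢˢᵃᵗ = 0.9779
  T = 355.9 K: ΣzᵢP/Pᵢˢᵃᵗ = 1.0070
Interpolating between 355.9 K and 356.9 K gives T ≈ 356.1 K.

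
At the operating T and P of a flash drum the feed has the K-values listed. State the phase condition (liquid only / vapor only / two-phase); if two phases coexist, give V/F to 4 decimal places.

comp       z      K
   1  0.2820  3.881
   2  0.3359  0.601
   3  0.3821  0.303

two-phase, V/F = 0.2508

ΣzᵢKᵢ = 1.4121; Σzᵢ/Kᵢ = 1.8926.
Both exceed 1, so a two-phase solution exists.
Rachford–Rice: g(ψ) = Σ zᵢ(Kᵢ−1)/(1+ψ(Kᵢ−1)) = 0.
Newton iteration, ψ⁰ = 0.5:
  ψ = 0.5000: g = -0.24331, g' = -0.9138 → ψ = 0.2337
  ψ = 0.2337: g = 0.01955, g' = -1.1658 → ψ = 0.2505
  ψ = 0.2505: g = 0.00032, g' = -1.1281 → ψ = 0.2508
Converged at ψ = 0.2508.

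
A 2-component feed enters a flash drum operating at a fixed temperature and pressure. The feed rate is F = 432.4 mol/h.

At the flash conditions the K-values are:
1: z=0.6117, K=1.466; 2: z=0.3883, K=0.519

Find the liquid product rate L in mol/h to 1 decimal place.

L = 242.8 mol/h

Let ψ = V/F and solve Σ zᵢ(Kᵢ−1)/(1+ψ(Kᵢ−1)) = 0.
Feasibility: ΣzᵢKᵢ = 1.0983, Σzᵢ/Kᵢ = 1.1654 — both > 1, two phases present.
Binary case is linear: z₁(K₁−1)(1+ψ(K₂−1)) + z₂(K₂−1)(1+ψ(K₁−1)) = 0
⇒ ψ = [z₁(K₁−1)+z₂(K₂−1)] / [−(K₁−1)(K₂−1)] = 0.09828/0.22415 = 0.4385
Then V = ψ·F = 0.4385·432.4 = 189.6 mol/h and L = F − V = 242.8 mol/h.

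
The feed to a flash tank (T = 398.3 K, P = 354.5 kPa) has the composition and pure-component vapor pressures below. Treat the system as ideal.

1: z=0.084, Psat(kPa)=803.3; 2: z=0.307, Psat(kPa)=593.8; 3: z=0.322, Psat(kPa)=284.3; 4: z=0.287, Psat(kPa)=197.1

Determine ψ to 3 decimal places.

Raoult's law: Kᵢ = Pᵢˢᵃᵗ/P = Pᵢˢᵃᵗ/354.5.
  K_1 = 803.3/354.5 = 2.26601, K_2 = 593.8/354.5 = 1.67504, K_3 = 284.3/354.5 = 0.80197, K_4 = 197.1/354.5 = 0.55599
Let ψ = V/F and solve Σ zᵢ(Kᵢ−1)/(1+ψ(Kᵢ−1)) = 0.
Feasibility: ΣzᵢKᵢ = 1.122, Σzᵢ/Kᵢ = 1.138 — both > 1, two phases present.
Newton–Raphson from ψ = 0.65:
  ψ = 0.650: g = -0.0499, g' = -0.237 → ψ = 0.439
Converged at ψ = 0.439.

ψ = 0.439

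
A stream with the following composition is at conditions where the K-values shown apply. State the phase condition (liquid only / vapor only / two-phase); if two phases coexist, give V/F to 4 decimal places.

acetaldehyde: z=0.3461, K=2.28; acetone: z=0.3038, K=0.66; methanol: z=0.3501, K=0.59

ΣzᵢKᵢ = 1.1962; Σzᵢ/Kᵢ = 1.2055.
Both exceed 1, so a two-phase solution exists.
Newton iteration, ψ⁰ = 0.5:
  ψ = 0.5000: g = -0.03488, g' = -0.3549 → ψ = 0.4017
  ψ = 0.4017: g = 0.00109, g' = -0.3788 → ψ = 0.4046
Converged at ψ = 0.4046.

two-phase, V/F = 0.4046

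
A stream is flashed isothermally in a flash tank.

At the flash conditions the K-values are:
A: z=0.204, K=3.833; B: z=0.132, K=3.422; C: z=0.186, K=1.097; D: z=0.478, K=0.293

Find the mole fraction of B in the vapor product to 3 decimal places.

y_B = 0.235

Rachford–Rice: g(ψ) = Σ zᵢ(Kᵢ−1)/(1+ψ(Kᵢ−1)) = 0.
Check two-phase: ΣzᵢKᵢ = 1.578 > 1 and Σzᵢ/Kᵢ = 1.893 > 1, so g(0) = 0.578 > 0 and g(1) = -0.893 < 0.
Iterate (Newton) starting at ψ = 0.43:
  ψ = 0.430: g = -0.0511, g' = -1.013 → ψ = 0.380
Converged at ψ = 0.380.
Compositions from xᵢ = zᵢ/(1+ψ(Kᵢ−1)), yᵢ = Kᵢxᵢ:
  A: x = 0.098, y = 0.377
  B: x = 0.069, y = 0.235
  C: x = 0.179, y = 0.197
  D: x = 0.654, y = 0.192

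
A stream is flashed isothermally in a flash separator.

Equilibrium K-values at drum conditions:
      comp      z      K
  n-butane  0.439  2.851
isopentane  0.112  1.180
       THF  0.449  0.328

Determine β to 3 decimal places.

β = 0.484

Rachford–Rice: g(β) = Σ zᵢ(Kᵢ−1)/(1+β(Kᵢ−1)) = 0.
g(0) = ΣzᵢKᵢ − 1 = 0.531 and g(1) = 1 − Σzᵢ/Kᵢ = -0.618, so a root lies in (0, 1).
Iterate (Newton) starting at β = 0.5:
  β = 0.500: g = -0.0139, g' = -0.869 → β = 0.484
Converged at β = 0.484.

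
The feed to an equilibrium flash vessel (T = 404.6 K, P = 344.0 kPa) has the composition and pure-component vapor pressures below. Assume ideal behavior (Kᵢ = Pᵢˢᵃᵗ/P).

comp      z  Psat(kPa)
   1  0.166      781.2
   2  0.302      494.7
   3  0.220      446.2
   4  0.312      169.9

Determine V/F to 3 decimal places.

V/F = 0.770

Raoult's law: Kᵢ = Pᵢˢᵃᵗ/P = Pᵢˢᵃᵗ/344.0.
  K_1 = 781.2/344.0 = 2.27093, K_2 = 494.7/344.0 = 1.43808, K_3 = 446.2/344.0 = 1.29709, K_4 = 169.9/344.0 = 0.49390
Iterate (Newton) starting at V/F = 0.41:
  V/F = 0.410: g = 0.1099, g' = -0.300 → V/F = 0.776
  V/F = 0.776: g = -0.0019, g' = -0.330 → V/F = 0.770
Converged at V/F = 0.770.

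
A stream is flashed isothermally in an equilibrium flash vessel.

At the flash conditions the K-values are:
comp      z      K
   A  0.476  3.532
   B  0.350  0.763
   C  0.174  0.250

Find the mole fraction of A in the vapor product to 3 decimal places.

y_A = 0.571

Newton–Raphson from V/F = 0.5:
  V/F = 0.500: g = 0.2290, g' = -0.870 → V/F = 0.763
  V/F = 0.763: g = 0.0046, g' = -0.919 → V/F = 0.768
Converged at V/F = 0.768.
Compositions from xᵢ = zᵢ/(1+V/F(Kᵢ−1)), yᵢ = Kᵢxᵢ:
  A: x = 0.162, y = 0.571
  B: x = 0.428, y = 0.326
  C: x = 0.410, y = 0.103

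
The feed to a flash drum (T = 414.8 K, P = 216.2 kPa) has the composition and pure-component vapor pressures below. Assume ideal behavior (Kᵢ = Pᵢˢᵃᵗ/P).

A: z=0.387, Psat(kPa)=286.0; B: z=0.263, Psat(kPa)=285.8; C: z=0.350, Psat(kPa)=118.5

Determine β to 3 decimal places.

β = 0.353

Raoult's law: Kᵢ = Pᵢˢᵃᵗ/P = Pᵢˢᵃᵗ/216.2.
  K_A = 286.0/216.2 = 1.32285, K_B = 285.8/216.2 = 1.32192, K_C = 118.5/216.2 = 0.54810
Newton–Raphson from β = 0.58:
  β = 0.580: g = -0.0378, g' = -0.179 → β = 0.369
  β = 0.369: g = -0.0025, g' = -0.157 → β = 0.353
Converged at β = 0.353.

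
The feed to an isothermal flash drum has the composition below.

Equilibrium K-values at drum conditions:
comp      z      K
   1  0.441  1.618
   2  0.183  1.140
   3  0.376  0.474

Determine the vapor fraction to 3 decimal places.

ψ = 0.372

Newton iteration, ψ⁰ = 0.5:
  ψ = 0.500: g = -0.0362, g' = -0.293 → ψ = 0.376
  ψ = 0.376: g = -0.0012, g' = -0.276 → ψ = 0.372
Converged at ψ = 0.372.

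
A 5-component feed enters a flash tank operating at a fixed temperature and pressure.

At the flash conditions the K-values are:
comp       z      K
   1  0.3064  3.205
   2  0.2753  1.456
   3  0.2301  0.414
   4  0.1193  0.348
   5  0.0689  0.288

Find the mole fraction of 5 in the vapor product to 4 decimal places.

y_5 = 0.0329

Newton–Raphson from ψ = 0.62:
  ψ = 0.6200: g = -0.04689, g' = -0.7504 → ψ = 0.5575
  ψ = 0.5575: g = -0.00067, g' = -0.7317 → ψ = 0.5566
Converged at ψ = 0.5566.
Compositions from xᵢ = zᵢ/(1+ψ(Kᵢ−1)), yᵢ = Kᵢxᵢ:
  1: x = 0.1376, y = 0.4409
  2: x = 0.2196, y = 0.3197
  3: x = 0.3415, y = 0.1414
  4: x = 0.1873, y = 0.0652
  5: x = 0.1141, y = 0.0329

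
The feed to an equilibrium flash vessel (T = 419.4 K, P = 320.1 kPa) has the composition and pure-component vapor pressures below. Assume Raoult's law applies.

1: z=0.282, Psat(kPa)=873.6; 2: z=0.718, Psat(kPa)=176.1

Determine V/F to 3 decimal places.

Raoult's law: Kᵢ = Pᵢˢᵃᵗ/P = Pᵢˢᵃᵗ/320.1.
  K_1 = 873.6/320.1 = 2.72915, K_2 = 176.1/320.1 = 0.55014
Material balance + equilibrium reduce to Σ zᵢ(Kᵢ−1)/(1+V/F(Kᵢ−1)) = 0.
Feasibility: ΣzᵢKᵢ = 1.165, Σzᵢ/Kᵢ = 1.408 — both > 1, two phases present.
Iterate (Newton) starting at V/F = 0.5:
  V/F = 0.500: g = -0.1552, g' = -0.484 → V/F = 0.180
  V/F = 0.180: g = 0.0207, g' = -0.663 → V/F = 0.211
  V/F = 0.211: g = 0.0005, g' = -0.630 → V/F = 0.212
Converged at V/F = 0.212.

V/F = 0.212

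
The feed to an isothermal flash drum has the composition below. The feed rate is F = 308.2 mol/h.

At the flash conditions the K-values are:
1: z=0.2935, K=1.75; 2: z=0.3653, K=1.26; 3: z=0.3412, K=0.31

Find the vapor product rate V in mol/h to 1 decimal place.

V = 68.8 mol/h

Rachford–Rice: g(ψ) = Σ zᵢ(Kᵢ−1)/(1+ψ(Kᵢ−1)) = 0.
g(0) = ΣzᵢKᵢ − 1 = 0.0797 and g(1) = 1 − Σzᵢ/Kᵢ = -0.5583, so a root lies in (0, 1).
Newton iteration, ψ⁰ = 0.31:
  ψ = 0.3100: g = -0.03299, g' = -0.3927 → ψ = 0.2260
  ψ = 0.2260: g = -0.00099, g' = -0.3707 → ψ = 0.2233
Converged at ψ = 0.2233.
Then V = ψ·F = 0.2233·308.2 = 68.8 mol/h and L = F − V = 239.4 mol/h.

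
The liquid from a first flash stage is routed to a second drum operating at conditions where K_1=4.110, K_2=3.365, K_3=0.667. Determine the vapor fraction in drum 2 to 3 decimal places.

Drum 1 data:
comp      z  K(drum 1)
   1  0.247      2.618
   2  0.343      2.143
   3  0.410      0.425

V/F (drum 2) = 0.644

Drum 1:
Material balance + equilibrium reduce to Σ zᵢ(Kᵢ−1)/(1+ψ₁(Kᵢ−1)) = 0.
g(0) = ΣzᵢKᵢ − 1 = 0.556 and g(1) = 1 − Σzᵢ/Kᵢ = -0.219, so a root lies in (0, 1).
Iterate (Newton) starting at ψ₁ = 0.5:
  ψ₁ = 0.500: g = 0.1395, g' = -0.646 → ψ₁ = 0.716
Converged at ψ₁ = 0.716.
Drum-1 compositions:
  1: x = 0.114, y = 0.300
  2: x = 0.189, y = 0.404
  3: x = 0.697, y = 0.296
Drum-2 feed = drum-1 liquid: z₂ = (0.1144, 0.1886, 0.6969).
Drum 2:
Let ψ₂ = V/F and solve Σ zᵢ(Kᵢ−1)/(1+ψ₂(Kᵢ−1)) = 0.
Check two-phase: ΣzᵢKᵢ = 1.570 > 1 and Σzᵢ/Kᵢ = 1.129 > 1, so g(0) = 0.570 > 0 and g(1) = -0.129 < 0.
Iterate (Newton) starting at ψ₂ = 0.5:
  ψ₂ = 0.500: g = 0.0652, g' = -0.502 → ψ₂ = 0.630
  ψ₂ = 0.630: g = 0.0058, g' = -0.420 → ψ₂ = 0.644
Converged at ψ₂ = 0.644.
  1: x = 0.038, y = 0.157
  2: x = 0.075, y = 0.252
  3: x = 0.887, y = 0.592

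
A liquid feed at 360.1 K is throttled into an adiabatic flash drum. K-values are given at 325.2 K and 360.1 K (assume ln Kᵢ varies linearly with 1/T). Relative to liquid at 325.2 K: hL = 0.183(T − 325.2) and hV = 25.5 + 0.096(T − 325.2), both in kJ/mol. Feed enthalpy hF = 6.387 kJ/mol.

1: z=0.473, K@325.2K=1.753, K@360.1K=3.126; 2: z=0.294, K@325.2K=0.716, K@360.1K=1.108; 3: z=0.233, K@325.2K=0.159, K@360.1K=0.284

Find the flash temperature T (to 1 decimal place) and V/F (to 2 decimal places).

Adiabatic flash: solve Rachford–Rice at each trial T, then check hF = ψ·hV(T) + (1−ψ)·hL(T).
  T = 325.2 K: K = (1.753, 0.716, 0.159), RR gives ψ = 0.169, H_out = 4.301 kJ/mol
  T = 360.1 K: K = (3.126, 1.108, 0.284), RR gives ψ = 0.811, H_out = 24.616 kJ/mol
  T = 342.6 K: K = (2.374, 0.900, 0.215), RR gives ψ = 0.573, H_out = 16.939 kJ/mol
  T = 333.9 K: K = (2.048, 0.805, 0.186), RR gives ψ = 0.410, H_out = 11.725 kJ/mol
  T = 329.5 K: K = (1.895, 0.759, 0.172), RR gives ψ = 0.301, H_out = 8.360 kJ/mol
  T = 327.4 K: K = (1.825, 0.738, 0.166), RR gives ψ = 0.241, H_out = 6.493 kJ/mol
Linear interpolation between T = 325.2 (H_out = 4.301) and T = 327.4 (H_out = 6.493) on hF = 6.387 gives T ≈ 327.3 K, at which ψ = 0.24.

T = 327.3 K, V/F = 0.24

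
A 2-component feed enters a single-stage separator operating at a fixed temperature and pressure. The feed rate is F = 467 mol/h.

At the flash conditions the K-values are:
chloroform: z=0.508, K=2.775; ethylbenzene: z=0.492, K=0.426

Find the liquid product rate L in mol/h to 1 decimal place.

L = 183.1 mol/h

Rachford–Rice: g(ψ) = Σ zᵢ(Kᵢ−1)/(1+ψ(Kᵢ−1)) = 0.
Check two-phase: ΣzᵢKᵢ = 1.619 > 1 and Σzᵢ/Kᵢ = 1.338 > 1, so g(0) = 0.619 > 0 and g(1) = -0.338 < 0.
Newton iteration, ψ⁰ = 0.37:
  ψ = 0.370: g = 0.1857, g' = -0.844 → ψ = 0.590
  ψ = 0.590: g = 0.0135, g' = -0.753 → ψ = 0.608
Converged at ψ = 0.608.
Then V = ψ·F = 0.6078·467 = 283.9 mol/h and L = F − V = 183.1 mol/h.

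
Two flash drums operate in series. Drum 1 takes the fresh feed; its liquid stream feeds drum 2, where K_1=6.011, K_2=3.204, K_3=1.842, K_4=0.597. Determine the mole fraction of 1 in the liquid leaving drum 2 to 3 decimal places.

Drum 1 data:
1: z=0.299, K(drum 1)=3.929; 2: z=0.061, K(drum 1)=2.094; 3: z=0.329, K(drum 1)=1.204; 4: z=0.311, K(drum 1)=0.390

Drum 1:
Let ψ₁ = V/F and solve Σ zᵢ(Kᵢ−1)/(1+ψ₁(Kᵢ−1)) = 0.
Feasibility: ΣzᵢKᵢ = 1.820, Σzᵢ/Kᵢ = 1.176 — both > 1, two phases present.
Newton–Raphson from ψ₁ = 0.5:
  ψ₁ = 0.500: g = 0.1864, g' = -0.704 → ψ₁ = 0.765
  ψ₁ = 0.765: g = 0.0090, g' = -0.683 → ψ₁ = 0.778
Converged at ψ₁ = 0.778.
Drum-1 compositions:
  1: x = 0.091, y = 0.358
  2: x = 0.033, y = 0.069
  3: x = 0.284, y = 0.342
  4: x = 0.592, y = 0.231
Drum-2 feed = drum-1 liquid: z₂ = (0.0912, 0.0330, 0.2839, 0.5919).
Drum 2:
Iterate (Newton) starting at ψ₂ = 0.5:
  ψ₂ = 0.500: g = 0.0344, g' = -0.473 → ψ₂ = 0.573
  ψ₂ = 0.573: g = 0.0013, g' = -0.438 → ψ₂ = 0.576
Converged at ψ₂ = 0.576.
  1: x = 0.023, y = 0.141
  2: x = 0.015, y = 0.047
  3: x = 0.191, y = 0.352
  4: x = 0.771, y = 0.460

x_1 (drum 2) = 0.023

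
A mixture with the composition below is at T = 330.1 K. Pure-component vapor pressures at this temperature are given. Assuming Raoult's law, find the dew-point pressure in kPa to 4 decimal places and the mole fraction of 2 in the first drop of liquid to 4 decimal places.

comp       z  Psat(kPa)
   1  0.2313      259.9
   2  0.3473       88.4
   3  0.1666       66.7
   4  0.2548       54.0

Pdew = 83.0913 kPa, x_2 = 0.3264

At the dew point ψ → 1, so Σzᵢ/Kᵢ = 1 with Kᵢ = Pᵢˢᵃᵗ/P ⇒ 1/P = Σzᵢ/Pᵢˢᵃᵗ.
1/P = 0.2313/259.9 + 0.3473/88.4 + 0.1666/66.7 + 0.2548/54.0 = 0.0120350 ⇒ P = 83.0913 kPa
xᵢ = zᵢP/Pᵢˢᵃᵗ ⇒ x_2 = 0.3473·83.0913/88.4 = 0.3264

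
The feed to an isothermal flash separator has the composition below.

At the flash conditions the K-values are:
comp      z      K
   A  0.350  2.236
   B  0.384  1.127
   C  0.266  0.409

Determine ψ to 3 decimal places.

Material balance + equilibrium reduce to Σ zᵢ(Kᵢ−1)/(1+ψ(Kᵢ−1)) = 0.
Feasibility: ΣzᵢKᵢ = 1.324, Σzᵢ/Kᵢ = 1.148 — both > 1, two phases present.
Newton–Raphson from ψ = 0.3:
  ψ = 0.300: g = 0.1715, g' = -0.428 → ψ = 0.701
  ψ = 0.701: g = 0.0081, g' = -0.430 → ψ = 0.720
Converged at ψ = 0.720.

ψ = 0.720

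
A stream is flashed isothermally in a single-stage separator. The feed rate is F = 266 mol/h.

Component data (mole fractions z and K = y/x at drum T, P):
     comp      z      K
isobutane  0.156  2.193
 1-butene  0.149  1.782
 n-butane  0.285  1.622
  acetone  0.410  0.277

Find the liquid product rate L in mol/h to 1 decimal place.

Newton iteration, ψ⁰ = 0.59:
  ψ = 0.590: g = -0.1983, g' = -0.830 → ψ = 0.351
  ψ = 0.351: g = -0.0292, g' = -0.626 → ψ = 0.304
Converged at ψ = 0.304.
Then V = ψ·F = 0.3038·266 = 80.8 mol/h and L = F − V = 185.2 mol/h.

L = 185.2 mol/h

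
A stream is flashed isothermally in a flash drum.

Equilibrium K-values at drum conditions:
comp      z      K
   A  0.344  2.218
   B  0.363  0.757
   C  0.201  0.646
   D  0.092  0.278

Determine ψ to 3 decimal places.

Material balance + equilibrium reduce to Σ zᵢ(Kᵢ−1)/(1+ψ(Kᵢ−1)) = 0.
g(0) = ΣzᵢKᵢ − 1 = 0.193 and g(1) = 1 − Σzᵢ/Kᵢ = -0.277, so a root lies in (0, 1).
Iterate (Newton) starting at ψ = 0.5:
  ψ = 0.500: g = -0.0304, g' = -0.380 → ψ = 0.420
Converged at ψ = 0.420.

ψ = 0.420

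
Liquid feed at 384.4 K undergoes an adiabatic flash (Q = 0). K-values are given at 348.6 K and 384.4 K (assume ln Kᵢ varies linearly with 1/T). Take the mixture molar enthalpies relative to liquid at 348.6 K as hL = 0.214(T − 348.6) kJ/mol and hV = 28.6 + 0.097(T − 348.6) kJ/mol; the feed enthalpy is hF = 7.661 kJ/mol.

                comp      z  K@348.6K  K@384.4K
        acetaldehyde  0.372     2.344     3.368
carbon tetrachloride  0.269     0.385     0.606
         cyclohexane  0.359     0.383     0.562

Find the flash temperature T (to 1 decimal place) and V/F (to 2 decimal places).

T = 355.2 K, V/F = 0.22

Adiabatic flash: solve Rachford–Rice at each trial T, then check hF = ψ·hV(T) + (1−ψ)·hL(T).
  T = 348.6 K: K = (2.344, 0.385, 0.383), RR gives ψ = 0.136, H_out = 3.904 kJ/mol
  T = 384.4 K: K = (3.368, 0.606, 0.562), RR gives ψ = 0.621, H_out = 22.832 kJ/mol
  T = 366.5 K: K = (2.835, 0.488, 0.468), RR gives ψ = 0.369, H_out = 13.606 kJ/mol
  T = 357.6 K: K = (2.585, 0.435, 0.425), RR gives ψ = 0.256, H_out = 8.968 kJ/mol
  T = 353.1 K: K = (2.463, 0.410, 0.404), RR gives ψ = 0.197, H_out = 6.502 kJ/mol
  T = 355.4 K: K = (2.525, 0.423, 0.414), RR gives ψ = 0.227, H_out = 7.776 kJ/mol
Linear interpolation between T = 353.1 (H_out = 6.502) and T = 355.4 (H_out = 7.776) on hF = 7.661 gives T ≈ 355.2 K, at which ψ = 0.22.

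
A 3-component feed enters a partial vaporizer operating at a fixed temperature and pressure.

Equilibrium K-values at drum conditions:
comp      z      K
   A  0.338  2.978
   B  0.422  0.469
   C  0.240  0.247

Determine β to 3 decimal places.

β = 0.215

Let β = V/F and solve Σ zᵢ(Kᵢ−1)/(1+β(Kᵢ−1)) = 0.
g(0) = ΣzᵢKᵢ − 1 = 0.264 and g(1) = 1 − Σzᵢ/Kᵢ = -0.985, so a root lies in (0, 1).
Iterate (Newton) starting at β = 0.5:
  β = 0.500: g = -0.2588, g' = -0.905 → β = 0.214
  β = 0.214: g = 0.0015, g' = -0.998 → β = 0.215
Converged at β = 0.215.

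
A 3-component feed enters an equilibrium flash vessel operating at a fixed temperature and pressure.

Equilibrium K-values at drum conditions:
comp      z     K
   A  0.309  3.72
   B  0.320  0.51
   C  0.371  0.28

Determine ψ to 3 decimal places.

ψ = 0.247

Newton iteration, ψ⁰ = 0.5:
  ψ = 0.500: g = -0.2689, g' = -1.015 → ψ = 0.235
  ψ = 0.235: g = 0.0140, g' = -1.228 → ψ = 0.246
  ψ = 0.246: g = 0.0001, g' = -1.203 → ψ = 0.247
Converged at ψ = 0.247.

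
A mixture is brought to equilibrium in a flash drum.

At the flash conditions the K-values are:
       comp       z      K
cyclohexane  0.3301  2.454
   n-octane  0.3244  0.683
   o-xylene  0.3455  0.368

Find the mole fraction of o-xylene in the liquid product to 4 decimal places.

x_o-xylene = 0.4011

Rachford–Rice: g(V/F) = Σ zᵢ(Kᵢ−1)/(1+V/F(Kᵢ−1)) = 0.
Check two-phase: ΣzᵢKᵢ = 1.1588 > 1 and Σzᵢ/Kᵢ = 1.5483 > 1, so g(0) = 0.1588 > 0 and g(1) = -0.5483 < 0.
Newton–Raphson from V/F = 0.57:
  V/F = 0.5700: g = -0.20437, g' = -0.5944 → V/F = 0.2262
  V/F = 0.2262: g = -0.00436, g' = -0.6209 → V/F = 0.2191
  V/F = 0.2191: g = 0.00001, g' = -0.6249 → V/F = 0.2192
Converged at V/F = 0.2192.
Compositions from xᵢ = zᵢ/(1+V/F(Kᵢ−1)), yᵢ = Kᵢxᵢ:
  cyclohexane: x = 0.2503, y = 0.6143
  n-octane: x = 0.3486, y = 0.2381
  o-xylene: x = 0.4011, y = 0.1476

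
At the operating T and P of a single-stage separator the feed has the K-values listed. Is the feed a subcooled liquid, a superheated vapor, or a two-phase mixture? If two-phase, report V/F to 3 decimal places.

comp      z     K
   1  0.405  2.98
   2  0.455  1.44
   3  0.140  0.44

superheated vapor

ΣzᵢKᵢ = 1.924; Σzᵢ/Kᵢ = 0.770.
Since Σzᵢ/Kᵢ < 1 the mixture is above its dew point — single vapor phase.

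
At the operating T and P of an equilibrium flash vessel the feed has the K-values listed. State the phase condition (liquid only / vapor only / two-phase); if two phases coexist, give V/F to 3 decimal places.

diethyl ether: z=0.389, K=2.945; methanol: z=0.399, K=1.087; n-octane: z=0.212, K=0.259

two-phase, V/F = 0.734

ΣzᵢKᵢ = 1.634; Σzᵢ/Kᵢ = 1.318.
Both exceed 1, so a two-phase solution exists.
Material balance + equilibrium reduce to Σ zᵢ(Kᵢ−1)/(1+ψ(Kᵢ−1)) = 0.
Iterate (Newton) starting at ψ = 0.7:
  ψ = 0.700: g = 0.0267, g' = -0.769 → ψ = 0.735
  ψ = 0.735: g = -0.0007, g' = -0.813 → ψ = 0.734
Converged at ψ = 0.734.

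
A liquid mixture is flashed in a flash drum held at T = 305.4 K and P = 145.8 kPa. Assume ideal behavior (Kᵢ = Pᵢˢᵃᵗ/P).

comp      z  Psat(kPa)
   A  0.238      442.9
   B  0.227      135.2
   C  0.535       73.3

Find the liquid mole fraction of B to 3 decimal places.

x_B = 0.231

Raoult's law: Kᵢ = Pᵢˢᵃᵗ/P = Pᵢˢᵃᵗ/145.8.
  K_A = 442.9/145.8 = 3.03772, K_B = 135.2/145.8 = 0.92730, K_C = 73.3/145.8 = 0.50274
Material balance + equilibrium reduce to Σ zᵢ(Kᵢ−1)/(1+ψ(Kᵢ−1)) = 0.
g(0) = ΣzᵢKᵢ − 1 = 0.202 and g(1) = 1 − Σzᵢ/Kᵢ = -0.387, so a root lies in (0, 1).
Newton–Raphson from ψ = 0.5:
  ψ = 0.500: g = -0.1310, g' = -0.478 → ψ = 0.226
  ψ = 0.226: g = 0.0155, g' = -0.632 → ψ = 0.251
Converged at ψ = 0.251.
Compositions from xᵢ = zᵢ/(1+ψ(Kᵢ−1)), yᵢ = Kᵢxᵢ:
  A: x = 0.157, y = 0.478
  B: x = 0.231, y = 0.214
  C: x = 0.611, y = 0.307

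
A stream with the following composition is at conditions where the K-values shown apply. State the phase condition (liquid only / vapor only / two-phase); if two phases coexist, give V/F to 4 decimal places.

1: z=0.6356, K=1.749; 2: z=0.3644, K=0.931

ΣzᵢKᵢ = 1.4509; Σzᵢ/Kᵢ = 0.7548.
Since Σzᵢ/Kᵢ < 1 the mixture is above its dew point — single vapor phase.

vapor only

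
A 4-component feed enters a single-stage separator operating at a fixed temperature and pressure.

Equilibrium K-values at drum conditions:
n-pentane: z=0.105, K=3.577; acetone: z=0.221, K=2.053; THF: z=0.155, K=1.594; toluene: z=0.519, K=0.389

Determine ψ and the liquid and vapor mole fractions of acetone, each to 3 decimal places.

Let ψ = V/F and solve Σ zᵢ(Kᵢ−1)/(1+ψ(Kᵢ−1)) = 0.
g(0) = ΣzᵢKᵢ − 1 = 0.278 and g(1) = 1 − Σzᵢ/Kᵢ = -0.568, so a root lies in (0, 1).
Newton iteration, ψ⁰ = 0.65:
  ψ = 0.650: g = -0.2203, g' = -0.745 → ψ = 0.354
  ψ = 0.354: g = -0.0178, g' = -0.673 → ψ = 0.328
Converged at ψ = 0.328.
Compositions from xᵢ = zᵢ/(1+ψ(Kᵢ−1)), yᵢ = Kᵢxᵢ:
  n-pentane: x = 0.057, y = 0.204
  acetone: x = 0.164, y = 0.337
  THF: x = 0.130, y = 0.207
  toluene: x = 0.649, y = 0.253

ψ = 0.328, x_acetone = 0.164, y_acetone = 0.337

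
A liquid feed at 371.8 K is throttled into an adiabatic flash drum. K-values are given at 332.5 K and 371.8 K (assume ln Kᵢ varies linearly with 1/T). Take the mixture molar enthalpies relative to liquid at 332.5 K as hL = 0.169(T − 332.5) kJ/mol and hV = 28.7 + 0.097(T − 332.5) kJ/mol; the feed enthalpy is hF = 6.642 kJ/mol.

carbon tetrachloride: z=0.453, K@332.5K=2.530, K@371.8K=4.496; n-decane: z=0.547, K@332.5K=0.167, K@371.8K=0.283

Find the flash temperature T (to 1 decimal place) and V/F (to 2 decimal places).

Adiabatic flash: solve Rachford–Rice at each trial T, then check hF = ψ·hV(T) + (1−ψ)·hL(T).
  T = 332.5 K: K = (2.530, 0.167), RR gives ψ = 0.186, H_out = 5.347 kJ/mol
  T = 371.8 K: K = (4.496, 0.283), RR gives ψ = 0.475, H_out = 18.939 kJ/mol
  T = 352.1 K: K = (3.425, 0.220), RR gives ψ = 0.356, H_out = 13.014 kJ/mol
  T = 342.3 K: K = (2.956, 0.193), RR gives ψ = 0.281, H_out = 9.536 kJ/mol
  T = 337.4 K: K = (2.738, 0.180), RR gives ψ = 0.237, H_out = 7.558 kJ/mol
  T = 334.9 K: K = (2.631, 0.173), RR gives ψ = 0.212, H_out = 6.463 kJ/mol
  T = 336.1 K: K = (2.682, 0.176), RR gives ψ = 0.225, H_out = 6.997 kJ/mol
Linear interpolation between T = 334.9 (H_out = 6.463) and T = 336.1 (H_out = 6.997) on hF = 6.642 gives T ≈ 335.3 K, at which ψ = 0.22.

T = 335.3 K, V/F = 0.22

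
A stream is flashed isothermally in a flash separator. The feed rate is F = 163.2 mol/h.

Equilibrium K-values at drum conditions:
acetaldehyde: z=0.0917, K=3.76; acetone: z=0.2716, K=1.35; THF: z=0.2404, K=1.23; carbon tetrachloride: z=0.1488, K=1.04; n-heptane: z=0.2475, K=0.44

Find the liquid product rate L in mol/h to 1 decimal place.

L = 55.0 mol/h

Rachford–Rice: g(V/F) = Σ zᵢ(Kᵢ−1)/(1+V/F(Kᵢ−1)) = 0.
g(0) = ΣzᵢKᵢ − 1 = 0.2708 and g(1) = 1 − Σzᵢ/Kᵢ = -0.1266, so a root lies in (0, 1).
Newton iteration, V/F⁰ = 0.4:
  V/F = 0.4000: g = 0.08156, g' = -0.3232 → V/F = 0.6524
  V/F = 0.6524: g = 0.00326, g' = -0.3136 → V/F = 0.6628
  V/F = 0.6628: g = -0.00001, g' = -0.3153 → V/F = 0.6627
Converged at V/F = 0.6627.
Then V = V/F·F = 0.6627·163.2 = 108.2 mol/h and L = F − V = 55.0 mol/h.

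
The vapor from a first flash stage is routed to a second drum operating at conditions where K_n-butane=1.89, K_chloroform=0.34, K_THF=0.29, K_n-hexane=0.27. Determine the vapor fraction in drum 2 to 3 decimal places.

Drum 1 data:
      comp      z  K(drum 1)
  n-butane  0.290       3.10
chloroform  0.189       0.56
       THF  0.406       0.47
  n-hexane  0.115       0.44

Drum 1:
Iterate (Newton) starting at ψ₁ = 0.5:
  ψ₁ = 0.500: g = -0.1917, g' = -0.645 → ψ₁ = 0.203
  ψ₁ = 0.203: g = 0.0221, g' = -0.862 → ψ₁ = 0.228
  ψ₁ = 0.228: g = 0.0005, g' = -0.824 → ψ₁ = 0.229
Converged at ψ₁ = 0.229.
Drum-1 compositions:
  n-butane: x = 0.196, y = 0.607
  chloroform: x = 0.210, y = 0.118
  THF: x = 0.462, y = 0.217
  n-hexane: x = 0.132, y = 0.058
Drum-2 feed = drum-1 vapor: z₂ = (0.6071, 0.1177, 0.2172, 0.0580).
Drum 2:
Let ψ₂ = V/F and solve Σ zᵢ(Kᵢ−1)/(1+ψ₂(Kᵢ−1)) = 0.
Feasibility: ΣzᵢKᵢ = 1.266, Σzᵢ/Kᵢ = 1.631 — both > 1, two phases present.
Iterate (Newton) starting at ψ₂ = 0.5:
  ψ₂ = 0.500: g = -0.0478, g' = -0.684 → ψ₂ = 0.430
  ψ₂ = 0.430: g = -0.0015, g' = -0.644 → ψ₂ = 0.428
Converged at ψ₂ = 0.428.
  n-butane: x = 0.440, y = 0.831
  chloroform: x = 0.164, y = 0.056
  THF: x = 0.312, y = 0.090
  n-hexane: x = 0.084, y = 0.023

V/F (drum 2) = 0.428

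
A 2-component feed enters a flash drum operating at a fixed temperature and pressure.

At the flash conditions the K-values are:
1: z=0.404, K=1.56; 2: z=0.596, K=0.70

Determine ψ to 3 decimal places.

Let ψ = V/F and solve Σ zᵢ(Kᵢ−1)/(1+ψ(Kᵢ−1)) = 0.
g(0) = ΣzᵢKᵢ − 1 = 0.047 and g(1) = 1 − Σzᵢ/Kᵢ = -0.110, so a root lies in (0, 1).
Binary case is linear: z₁(K₁−1)(1+ψ(K₂−1)) + z₂(K₂−1)(1+ψ(K₁−1)) = 0
⇒ ψ = [z₁(K₁−1)+z₂(K₂−1)] / [−(K₁−1)(K₂−1)] = 0.0474/0.1680 = 0.282

ψ = 0.282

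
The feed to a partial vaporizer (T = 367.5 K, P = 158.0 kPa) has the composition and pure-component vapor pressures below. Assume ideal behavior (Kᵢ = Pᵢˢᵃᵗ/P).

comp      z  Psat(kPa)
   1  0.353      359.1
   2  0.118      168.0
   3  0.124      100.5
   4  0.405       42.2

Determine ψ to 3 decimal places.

Raoult's law: Kᵢ = Pᵢˢᵃᵗ/P = Pᵢˢᵃᵗ/158.0.
  K_1 = 359.1/158.0 = 2.27278, K_2 = 168.0/158.0 = 1.06329, K_3 = 100.5/158.0 = 0.63608, K_4 = 42.2/158.0 = 0.26709
Rachford–Rice: g(ψ) = Σ zᵢ(Kᵢ−1)/(1+ψ(Kᵢ−1)) = 0.
Feasibility: ΣzᵢKᵢ = 1.115, Σzᵢ/Kᵢ = 1.978 — both > 1, two phases present.
Iterate (Newton) starting at ψ = 0.5:
  ψ = 0.500: g = -0.2419, g' = -0.781 → ψ = 0.190
  ψ = 0.190: g = -0.0242, g' = -0.684 → ψ = 0.155
Converged at ψ = 0.155.

ψ = 0.155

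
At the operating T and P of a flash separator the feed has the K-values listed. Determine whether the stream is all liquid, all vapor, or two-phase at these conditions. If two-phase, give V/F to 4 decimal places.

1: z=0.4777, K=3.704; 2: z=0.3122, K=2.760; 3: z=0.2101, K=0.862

ΣzᵢKᵢ = 2.8122; Σzᵢ/Kᵢ = 0.4858.
Since Σzᵢ/Kᵢ < 1 the mixture is above its dew point — single vapor phase.

all vapor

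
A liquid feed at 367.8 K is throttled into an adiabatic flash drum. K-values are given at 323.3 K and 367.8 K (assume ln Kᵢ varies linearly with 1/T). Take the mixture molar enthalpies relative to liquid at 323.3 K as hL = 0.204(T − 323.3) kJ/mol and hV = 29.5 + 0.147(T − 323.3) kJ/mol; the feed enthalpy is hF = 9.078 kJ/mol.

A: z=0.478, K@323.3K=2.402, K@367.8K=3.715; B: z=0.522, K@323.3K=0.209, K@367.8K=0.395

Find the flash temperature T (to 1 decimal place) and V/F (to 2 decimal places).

T = 328.1 K, V/F = 0.28

Adiabatic flash: solve Rachford–Rice at each trial T, then check hF = ψ·hV(T) + (1−ψ)·hL(T).
  T = 323.3 K: K = (2.402, 0.209), RR gives ψ = 0.232, H_out = 6.843 kJ/mol
  T = 367.8 K: K = (3.715, 0.395), RR gives ψ = 0.598, H_out = 25.197 kJ/mol
  T = 345.6 K: K = (3.031, 0.293), RR gives ψ = 0.420, H_out = 16.392 kJ/mol
  T = 334.5 K: K = (2.710, 0.249), RR gives ψ = 0.331, H_out = 11.851 kJ/mol
  T = 328.9 K: K = (2.554, 0.229), RR gives ψ = 0.284, H_out = 9.422 kJ/mol
  T = 326.1 K: K = (2.477, 0.219), RR gives ψ = 0.258, H_out = 8.155 kJ/mol
  T = 327.5 K: K = (2.516, 0.224), RR gives ψ = 0.271, H_out = 8.794 kJ/mol
Linear interpolation between T = 327.5 (H_out = 8.794) and T = 328.9 (H_out = 9.422) on hF = 9.078 gives T ≈ 328.1 K, at which ψ = 0.28.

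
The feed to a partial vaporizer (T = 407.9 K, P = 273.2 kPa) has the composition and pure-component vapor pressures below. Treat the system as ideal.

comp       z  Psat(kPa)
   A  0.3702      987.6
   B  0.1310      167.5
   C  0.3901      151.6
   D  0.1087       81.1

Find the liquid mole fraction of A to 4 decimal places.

Raoult's law: Kᵢ = Pᵢˢᵃᵗ/P = Pᵢˢᵃᵗ/273.2.
  K_A = 987.6/273.2 = 3.614934, K_B = 167.5/273.2 = 0.613104, K_C = 151.6/273.2 = 0.554905, K_D = 81.1/273.2 = 0.296852
Rachford–Rice: g(ψ) = Σ zᵢ(Kᵢ−1)/(1+ψ(Kᵢ−1)) = 0.
Feasibility: ΣzᵢKᵢ = 1.6673, Σzᵢ/Kᵢ = 1.3853 — both > 1, two phases present.
Iterate (Newton) starting at ψ = 0.53:
  ψ = 0.5300: g = -0.00710, g' = -0.7446 → ψ = 0.5205
Converged at ψ = 0.5205.
Compositions from xᵢ = zᵢ/(1+ψ(Kᵢ−1)), yᵢ = Kᵢxᵢ:
  A: x = 0.1568, y = 0.5668
  B: x = 0.1640, y = 0.1006
  C: x = 0.5077, y = 0.2817
  D: x = 0.1714, y = 0.0509

x_A = 0.1568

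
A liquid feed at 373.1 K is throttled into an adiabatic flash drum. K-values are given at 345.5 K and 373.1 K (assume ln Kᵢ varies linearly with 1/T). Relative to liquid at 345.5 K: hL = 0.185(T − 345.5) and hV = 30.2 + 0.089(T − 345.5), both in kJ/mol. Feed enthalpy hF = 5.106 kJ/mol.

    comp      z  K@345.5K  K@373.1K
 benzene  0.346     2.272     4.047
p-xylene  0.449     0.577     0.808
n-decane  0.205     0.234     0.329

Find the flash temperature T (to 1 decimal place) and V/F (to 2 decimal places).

T = 346.6 K, V/F = 0.16

Adiabatic flash: solve Rachford–Rice at each trial T, then check hF = ψ·hV(T) + (1−ψ)·hL(T).
  T = 345.5 K: K = (2.272, 0.577, 0.234), RR gives ψ = 0.134, H_out = 4.032 kJ/mol
  T = 373.1 K: K = (4.047, 0.808, 0.329), RR gives ψ = 0.667, H_out = 23.474 kJ/mol
  T = 359.3 K: K = (3.066, 0.687, 0.279), RR gives ψ = 0.433, H_out = 15.061 kJ/mol
  T = 352.4 K: K = (2.647, 0.631, 0.256), RR gives ψ = 0.298, H_out = 10.081 kJ/mol
  T = 348.9 K: K = (2.452, 0.603, 0.245), RR gives ψ = 0.220, H_out = 7.191 kJ/mol
  T = 347.2 K: K = (2.360, 0.590, 0.239), RR gives ψ = 0.178, H_out = 5.662 kJ/mol
Linear interpolation between T = 345.5 (H_out = 4.032) and T = 347.2 (H_out = 5.662) on hF = 5.106 gives T ≈ 346.6 K, at which ψ = 0.16.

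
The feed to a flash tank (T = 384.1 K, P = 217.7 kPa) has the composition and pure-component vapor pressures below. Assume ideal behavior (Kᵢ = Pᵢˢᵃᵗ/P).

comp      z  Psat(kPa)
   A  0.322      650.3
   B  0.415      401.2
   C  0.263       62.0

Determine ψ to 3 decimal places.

Raoult's law: Kᵢ = Pᵢˢᵃᵗ/P = Pᵢˢᵃᵗ/217.7.
  K_A = 650.3/217.7 = 2.98714, K_B = 401.2/217.7 = 1.84290, K_C = 62.0/217.7 = 0.28480
Material balance + equilibrium reduce to Σ zᵢ(Kᵢ−1)/(1+ψ(Kᵢ−1)) = 0.
g(0) = ΣzᵢKᵢ − 1 = 0.802 and g(1) = 1 − Σzᵢ/Kᵢ = -0.256, so a root lies in (0, 1).
Newton–Raphson from ψ = 0.5:
  ψ = 0.500: g = 0.2742, g' = -0.792 → ψ = 0.846
  ψ = 0.846: g = -0.0338, g' = -1.141 → ψ = 0.817
  ψ = 0.817: g = -0.0011, g' = -1.066 → ψ = 0.816
Converged at ψ = 0.816.

ψ = 0.816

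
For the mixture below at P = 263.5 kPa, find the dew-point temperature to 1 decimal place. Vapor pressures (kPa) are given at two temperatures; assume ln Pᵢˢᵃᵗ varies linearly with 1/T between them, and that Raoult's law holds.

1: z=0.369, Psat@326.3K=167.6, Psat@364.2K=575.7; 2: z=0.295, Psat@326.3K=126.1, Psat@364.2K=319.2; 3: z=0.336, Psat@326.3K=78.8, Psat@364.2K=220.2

T = 356.1 K

Dew-point temperature: Σzᵢ·P/Pᵢˢᵃᵗ(T) = 1. Interpolate ln Pᵢˢᵃᵗ = aᵢ + bᵢ/T.
  T = 326.3 K: ΣzᵢP/Pᵢˢᵃᵗ = 2.3201
  T = 364.2 K: ΣzᵢP/Pᵢˢᵃᵗ = 0.8145
  T = 345.2 K: ΣzᵢP/Pᵢˢᵃᵗ = 1.3356
  T = 354.7 K: ΣzᵢP/Pᵢˢᵃᵗ = 1.0357
  T = 359.4 K: ΣzᵢP/Pᵢˢᵃᵗ = 0.9181
  T = 357.0 K: ΣzᵢP/Pᵢˢᵃᵗ = 0.9760
Interpolating between 354.7 K and 357.0 K gives T ≈ 356.1 K.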